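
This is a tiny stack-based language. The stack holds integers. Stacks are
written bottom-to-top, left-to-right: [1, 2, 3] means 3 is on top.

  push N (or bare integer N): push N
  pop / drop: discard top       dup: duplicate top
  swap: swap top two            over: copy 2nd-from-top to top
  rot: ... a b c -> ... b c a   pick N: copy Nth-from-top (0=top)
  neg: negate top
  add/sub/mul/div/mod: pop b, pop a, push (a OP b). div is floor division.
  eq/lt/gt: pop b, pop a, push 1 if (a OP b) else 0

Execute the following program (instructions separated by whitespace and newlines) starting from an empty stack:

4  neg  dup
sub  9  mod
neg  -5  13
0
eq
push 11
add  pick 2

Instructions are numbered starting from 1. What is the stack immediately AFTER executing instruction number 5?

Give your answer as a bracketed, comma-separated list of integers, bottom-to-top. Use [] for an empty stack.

Step 1 ('4'): [4]
Step 2 ('neg'): [-4]
Step 3 ('dup'): [-4, -4]
Step 4 ('sub'): [0]
Step 5 ('9'): [0, 9]

Answer: [0, 9]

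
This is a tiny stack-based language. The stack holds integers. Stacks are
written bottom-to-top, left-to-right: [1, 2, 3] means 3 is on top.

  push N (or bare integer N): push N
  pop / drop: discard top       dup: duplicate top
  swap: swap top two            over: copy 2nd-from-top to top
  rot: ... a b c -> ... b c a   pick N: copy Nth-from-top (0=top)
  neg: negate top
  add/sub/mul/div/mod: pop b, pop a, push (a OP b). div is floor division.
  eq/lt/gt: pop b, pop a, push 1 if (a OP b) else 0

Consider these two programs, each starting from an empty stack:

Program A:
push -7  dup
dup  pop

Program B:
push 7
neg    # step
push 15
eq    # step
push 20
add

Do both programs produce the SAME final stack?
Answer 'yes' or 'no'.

Answer: no

Derivation:
Program A trace:
  After 'push -7': [-7]
  After 'dup': [-7, -7]
  After 'dup': [-7, -7, -7]
  After 'pop': [-7, -7]
Program A final stack: [-7, -7]

Program B trace:
  After 'push 7': [7]
  After 'neg': [-7]
  After 'push 15': [-7, 15]
  After 'eq': [0]
  After 'push 20': [0, 20]
  After 'add': [20]
Program B final stack: [20]
Same: no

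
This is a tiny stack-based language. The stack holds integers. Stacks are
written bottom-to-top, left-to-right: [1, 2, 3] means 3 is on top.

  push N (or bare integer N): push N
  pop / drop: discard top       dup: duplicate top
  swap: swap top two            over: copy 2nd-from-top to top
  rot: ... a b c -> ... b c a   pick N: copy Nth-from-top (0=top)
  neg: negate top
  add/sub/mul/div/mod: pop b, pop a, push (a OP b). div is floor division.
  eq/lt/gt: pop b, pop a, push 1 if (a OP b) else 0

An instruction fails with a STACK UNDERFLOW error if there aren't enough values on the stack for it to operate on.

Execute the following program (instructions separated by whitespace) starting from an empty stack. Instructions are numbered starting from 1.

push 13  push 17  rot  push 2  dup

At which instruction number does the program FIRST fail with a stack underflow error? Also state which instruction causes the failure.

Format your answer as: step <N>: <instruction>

Answer: step 3: rot

Derivation:
Step 1 ('push 13'): stack = [13], depth = 1
Step 2 ('push 17'): stack = [13, 17], depth = 2
Step 3 ('rot'): needs 3 value(s) but depth is 2 — STACK UNDERFLOW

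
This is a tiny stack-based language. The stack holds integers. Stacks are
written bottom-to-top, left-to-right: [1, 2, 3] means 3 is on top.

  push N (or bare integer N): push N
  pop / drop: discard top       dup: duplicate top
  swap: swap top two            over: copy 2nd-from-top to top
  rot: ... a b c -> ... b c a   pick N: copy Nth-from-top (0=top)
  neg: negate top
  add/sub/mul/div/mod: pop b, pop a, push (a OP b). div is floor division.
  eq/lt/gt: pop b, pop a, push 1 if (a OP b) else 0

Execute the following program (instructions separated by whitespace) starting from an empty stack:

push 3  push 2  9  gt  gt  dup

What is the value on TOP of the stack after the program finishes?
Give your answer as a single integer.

Answer: 1

Derivation:
After 'push 3': [3]
After 'push 2': [3, 2]
After 'push 9': [3, 2, 9]
After 'gt': [3, 0]
After 'gt': [1]
After 'dup': [1, 1]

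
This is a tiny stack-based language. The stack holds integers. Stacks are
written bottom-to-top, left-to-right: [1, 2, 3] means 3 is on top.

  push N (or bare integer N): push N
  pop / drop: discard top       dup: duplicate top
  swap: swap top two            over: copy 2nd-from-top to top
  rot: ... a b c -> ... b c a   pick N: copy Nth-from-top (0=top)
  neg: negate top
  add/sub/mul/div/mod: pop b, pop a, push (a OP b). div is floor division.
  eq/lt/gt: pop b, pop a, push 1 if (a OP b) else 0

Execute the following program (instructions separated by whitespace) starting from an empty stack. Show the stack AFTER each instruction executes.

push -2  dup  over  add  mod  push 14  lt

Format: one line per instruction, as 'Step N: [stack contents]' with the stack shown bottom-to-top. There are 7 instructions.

Step 1: [-2]
Step 2: [-2, -2]
Step 3: [-2, -2, -2]
Step 4: [-2, -4]
Step 5: [-2]
Step 6: [-2, 14]
Step 7: [1]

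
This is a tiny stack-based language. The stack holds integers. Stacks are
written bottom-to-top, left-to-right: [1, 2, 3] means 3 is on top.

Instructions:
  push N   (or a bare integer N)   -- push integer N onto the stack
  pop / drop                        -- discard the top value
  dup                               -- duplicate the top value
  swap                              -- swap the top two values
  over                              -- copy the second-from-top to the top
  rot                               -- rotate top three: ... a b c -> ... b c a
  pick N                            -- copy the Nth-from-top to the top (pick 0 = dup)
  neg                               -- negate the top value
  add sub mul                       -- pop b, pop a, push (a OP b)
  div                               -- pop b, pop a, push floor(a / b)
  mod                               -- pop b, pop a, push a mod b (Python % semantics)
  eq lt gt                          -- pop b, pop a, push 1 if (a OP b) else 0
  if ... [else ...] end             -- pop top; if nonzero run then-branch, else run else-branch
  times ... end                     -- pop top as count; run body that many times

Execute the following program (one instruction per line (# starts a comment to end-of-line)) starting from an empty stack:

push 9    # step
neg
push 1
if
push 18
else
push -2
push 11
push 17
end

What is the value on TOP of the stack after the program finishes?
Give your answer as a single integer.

After 'push 9': [9]
After 'neg': [-9]
After 'push 1': [-9, 1]
After 'if': [-9]
After 'push 18': [-9, 18]

Answer: 18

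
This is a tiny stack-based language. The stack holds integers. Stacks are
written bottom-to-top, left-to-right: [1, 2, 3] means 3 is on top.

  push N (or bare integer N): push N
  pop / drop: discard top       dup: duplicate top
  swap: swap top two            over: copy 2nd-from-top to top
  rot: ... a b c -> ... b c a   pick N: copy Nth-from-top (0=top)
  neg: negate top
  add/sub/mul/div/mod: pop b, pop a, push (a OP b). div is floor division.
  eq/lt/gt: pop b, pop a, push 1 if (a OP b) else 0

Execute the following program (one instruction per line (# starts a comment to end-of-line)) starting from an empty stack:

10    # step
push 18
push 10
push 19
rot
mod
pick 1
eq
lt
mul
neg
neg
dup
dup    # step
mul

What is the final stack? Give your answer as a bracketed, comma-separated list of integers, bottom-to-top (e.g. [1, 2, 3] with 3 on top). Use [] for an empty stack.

After 'push 10': [10]
After 'push 18': [10, 18]
After 'push 10': [10, 18, 10]
After 'push 19': [10, 18, 10, 19]
After 'rot': [10, 10, 19, 18]
After 'mod': [10, 10, 1]
After 'pick 1': [10, 10, 1, 10]
After 'eq': [10, 10, 0]
After 'lt': [10, 0]
After 'mul': [0]
After 'neg': [0]
After 'neg': [0]
After 'dup': [0, 0]
After 'dup': [0, 0, 0]
After 'mul': [0, 0]

Answer: [0, 0]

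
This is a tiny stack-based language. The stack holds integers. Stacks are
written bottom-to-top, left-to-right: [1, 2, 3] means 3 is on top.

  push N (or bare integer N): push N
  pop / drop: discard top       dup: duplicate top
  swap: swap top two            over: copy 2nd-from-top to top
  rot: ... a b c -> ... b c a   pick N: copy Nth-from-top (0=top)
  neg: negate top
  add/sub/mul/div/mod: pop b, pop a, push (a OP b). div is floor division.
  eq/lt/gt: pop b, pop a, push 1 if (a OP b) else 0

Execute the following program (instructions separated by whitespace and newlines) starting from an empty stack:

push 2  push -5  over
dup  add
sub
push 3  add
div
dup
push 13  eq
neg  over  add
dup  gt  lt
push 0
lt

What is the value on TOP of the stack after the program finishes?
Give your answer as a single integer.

After 'push 2': [2]
After 'push -5': [2, -5]
After 'over': [2, -5, 2]
After 'dup': [2, -5, 2, 2]
After 'add': [2, -5, 4]
After 'sub': [2, -9]
After 'push 3': [2, -9, 3]
After 'add': [2, -6]
After 'div': [-1]
After 'dup': [-1, -1]
After 'push 13': [-1, -1, 13]
After 'eq': [-1, 0]
After 'neg': [-1, 0]
After 'over': [-1, 0, -1]
After 'add': [-1, -1]
After 'dup': [-1, -1, -1]
After 'gt': [-1, 0]
After 'lt': [1]
After 'push 0': [1, 0]
After 'lt': [0]

Answer: 0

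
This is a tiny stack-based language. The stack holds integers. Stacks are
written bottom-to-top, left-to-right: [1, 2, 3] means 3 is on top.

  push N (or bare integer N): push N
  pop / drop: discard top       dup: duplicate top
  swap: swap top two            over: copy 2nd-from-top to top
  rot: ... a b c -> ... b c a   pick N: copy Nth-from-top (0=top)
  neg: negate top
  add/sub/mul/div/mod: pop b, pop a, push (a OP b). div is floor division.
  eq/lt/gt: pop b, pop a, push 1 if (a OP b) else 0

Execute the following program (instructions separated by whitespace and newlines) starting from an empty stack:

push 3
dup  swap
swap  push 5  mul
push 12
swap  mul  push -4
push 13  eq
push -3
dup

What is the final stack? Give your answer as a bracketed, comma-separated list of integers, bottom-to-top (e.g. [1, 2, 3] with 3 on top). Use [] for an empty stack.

After 'push 3': [3]
After 'dup': [3, 3]
After 'swap': [3, 3]
After 'swap': [3, 3]
After 'push 5': [3, 3, 5]
After 'mul': [3, 15]
After 'push 12': [3, 15, 12]
After 'swap': [3, 12, 15]
After 'mul': [3, 180]
After 'push -4': [3, 180, -4]
After 'push 13': [3, 180, -4, 13]
After 'eq': [3, 180, 0]
After 'push -3': [3, 180, 0, -3]
After 'dup': [3, 180, 0, -3, -3]

Answer: [3, 180, 0, -3, -3]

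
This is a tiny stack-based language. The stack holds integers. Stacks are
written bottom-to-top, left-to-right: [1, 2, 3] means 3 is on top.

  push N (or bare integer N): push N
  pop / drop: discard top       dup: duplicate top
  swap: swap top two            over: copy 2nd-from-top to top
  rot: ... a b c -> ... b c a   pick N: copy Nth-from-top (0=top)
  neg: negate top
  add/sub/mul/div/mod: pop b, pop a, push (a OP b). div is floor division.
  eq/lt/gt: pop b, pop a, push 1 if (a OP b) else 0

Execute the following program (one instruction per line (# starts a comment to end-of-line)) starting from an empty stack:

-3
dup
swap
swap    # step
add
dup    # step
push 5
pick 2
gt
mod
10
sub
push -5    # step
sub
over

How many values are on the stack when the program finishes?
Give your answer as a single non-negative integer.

After 'push -3': stack = [-3] (depth 1)
After 'dup': stack = [-3, -3] (depth 2)
After 'swap': stack = [-3, -3] (depth 2)
After 'swap': stack = [-3, -3] (depth 2)
After 'add': stack = [-6] (depth 1)
After 'dup': stack = [-6, -6] (depth 2)
After 'push 5': stack = [-6, -6, 5] (depth 3)
After 'pick 2': stack = [-6, -6, 5, -6] (depth 4)
After 'gt': stack = [-6, -6, 1] (depth 3)
After 'mod': stack = [-6, 0] (depth 2)
After 'push 10': stack = [-6, 0, 10] (depth 3)
After 'sub': stack = [-6, -10] (depth 2)
After 'push -5': stack = [-6, -10, -5] (depth 3)
After 'sub': stack = [-6, -5] (depth 2)
After 'over': stack = [-6, -5, -6] (depth 3)

Answer: 3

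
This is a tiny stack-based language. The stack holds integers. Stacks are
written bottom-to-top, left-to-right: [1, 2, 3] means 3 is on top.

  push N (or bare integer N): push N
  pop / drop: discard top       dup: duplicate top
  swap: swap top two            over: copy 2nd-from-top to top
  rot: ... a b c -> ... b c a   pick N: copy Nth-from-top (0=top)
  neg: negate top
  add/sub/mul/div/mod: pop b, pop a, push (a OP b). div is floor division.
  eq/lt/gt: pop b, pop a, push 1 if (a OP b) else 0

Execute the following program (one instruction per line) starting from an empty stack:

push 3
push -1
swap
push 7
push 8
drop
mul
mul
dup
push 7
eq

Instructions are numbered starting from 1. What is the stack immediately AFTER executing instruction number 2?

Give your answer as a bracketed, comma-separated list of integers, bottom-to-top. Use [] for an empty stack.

Step 1 ('push 3'): [3]
Step 2 ('push -1'): [3, -1]

Answer: [3, -1]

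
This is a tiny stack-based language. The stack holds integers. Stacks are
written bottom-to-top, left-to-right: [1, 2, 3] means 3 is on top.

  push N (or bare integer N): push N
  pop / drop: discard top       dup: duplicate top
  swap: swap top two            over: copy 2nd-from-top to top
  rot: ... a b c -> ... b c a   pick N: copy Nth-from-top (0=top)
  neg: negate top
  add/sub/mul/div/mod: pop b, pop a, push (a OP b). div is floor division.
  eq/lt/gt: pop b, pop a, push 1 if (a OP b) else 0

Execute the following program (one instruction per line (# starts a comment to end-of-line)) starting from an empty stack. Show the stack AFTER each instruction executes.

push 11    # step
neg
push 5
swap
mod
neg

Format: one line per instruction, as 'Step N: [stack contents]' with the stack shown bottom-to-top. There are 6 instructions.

Step 1: [11]
Step 2: [-11]
Step 3: [-11, 5]
Step 4: [5, -11]
Step 5: [-6]
Step 6: [6]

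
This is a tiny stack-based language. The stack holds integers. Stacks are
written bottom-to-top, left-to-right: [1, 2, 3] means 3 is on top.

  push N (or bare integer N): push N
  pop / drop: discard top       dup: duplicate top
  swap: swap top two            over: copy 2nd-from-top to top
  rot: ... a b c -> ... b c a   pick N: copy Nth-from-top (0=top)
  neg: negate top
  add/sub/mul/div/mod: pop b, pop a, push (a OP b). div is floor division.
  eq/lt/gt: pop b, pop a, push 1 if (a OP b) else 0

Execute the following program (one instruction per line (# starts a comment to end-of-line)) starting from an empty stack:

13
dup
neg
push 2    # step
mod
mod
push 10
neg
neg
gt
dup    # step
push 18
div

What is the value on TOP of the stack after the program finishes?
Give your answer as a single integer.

Answer: 0

Derivation:
After 'push 13': [13]
After 'dup': [13, 13]
After 'neg': [13, -13]
After 'push 2': [13, -13, 2]
After 'mod': [13, 1]
After 'mod': [0]
After 'push 10': [0, 10]
After 'neg': [0, -10]
After 'neg': [0, 10]
After 'gt': [0]
After 'dup': [0, 0]
After 'push 18': [0, 0, 18]
After 'div': [0, 0]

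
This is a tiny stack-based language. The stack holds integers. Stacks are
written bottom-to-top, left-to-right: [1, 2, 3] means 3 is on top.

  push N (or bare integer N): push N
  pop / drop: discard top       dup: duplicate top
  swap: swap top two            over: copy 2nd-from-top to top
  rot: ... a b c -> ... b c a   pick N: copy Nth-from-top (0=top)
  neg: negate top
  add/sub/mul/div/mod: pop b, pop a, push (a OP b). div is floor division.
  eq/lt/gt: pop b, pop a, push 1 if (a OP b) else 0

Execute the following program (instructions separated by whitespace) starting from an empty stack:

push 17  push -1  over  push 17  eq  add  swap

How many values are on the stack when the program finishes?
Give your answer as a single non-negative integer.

After 'push 17': stack = [17] (depth 1)
After 'push -1': stack = [17, -1] (depth 2)
After 'over': stack = [17, -1, 17] (depth 3)
After 'push 17': stack = [17, -1, 17, 17] (depth 4)
After 'eq': stack = [17, -1, 1] (depth 3)
After 'add': stack = [17, 0] (depth 2)
After 'swap': stack = [0, 17] (depth 2)

Answer: 2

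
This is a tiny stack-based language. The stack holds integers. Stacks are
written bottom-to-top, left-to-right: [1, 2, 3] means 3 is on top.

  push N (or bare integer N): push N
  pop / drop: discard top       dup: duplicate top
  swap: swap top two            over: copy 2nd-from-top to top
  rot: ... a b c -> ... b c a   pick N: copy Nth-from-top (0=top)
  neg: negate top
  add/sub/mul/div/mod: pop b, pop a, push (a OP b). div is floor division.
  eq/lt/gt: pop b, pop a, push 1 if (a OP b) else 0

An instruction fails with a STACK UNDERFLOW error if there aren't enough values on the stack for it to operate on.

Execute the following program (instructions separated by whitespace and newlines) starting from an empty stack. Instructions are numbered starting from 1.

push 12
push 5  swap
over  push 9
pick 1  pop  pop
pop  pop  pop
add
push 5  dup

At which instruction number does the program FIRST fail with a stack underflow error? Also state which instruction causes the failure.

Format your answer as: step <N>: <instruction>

Answer: step 12: add

Derivation:
Step 1 ('push 12'): stack = [12], depth = 1
Step 2 ('push 5'): stack = [12, 5], depth = 2
Step 3 ('swap'): stack = [5, 12], depth = 2
Step 4 ('over'): stack = [5, 12, 5], depth = 3
Step 5 ('push 9'): stack = [5, 12, 5, 9], depth = 4
Step 6 ('pick 1'): stack = [5, 12, 5, 9, 5], depth = 5
Step 7 ('pop'): stack = [5, 12, 5, 9], depth = 4
Step 8 ('pop'): stack = [5, 12, 5], depth = 3
Step 9 ('pop'): stack = [5, 12], depth = 2
Step 10 ('pop'): stack = [5], depth = 1
Step 11 ('pop'): stack = [], depth = 0
Step 12 ('add'): needs 2 value(s) but depth is 0 — STACK UNDERFLOW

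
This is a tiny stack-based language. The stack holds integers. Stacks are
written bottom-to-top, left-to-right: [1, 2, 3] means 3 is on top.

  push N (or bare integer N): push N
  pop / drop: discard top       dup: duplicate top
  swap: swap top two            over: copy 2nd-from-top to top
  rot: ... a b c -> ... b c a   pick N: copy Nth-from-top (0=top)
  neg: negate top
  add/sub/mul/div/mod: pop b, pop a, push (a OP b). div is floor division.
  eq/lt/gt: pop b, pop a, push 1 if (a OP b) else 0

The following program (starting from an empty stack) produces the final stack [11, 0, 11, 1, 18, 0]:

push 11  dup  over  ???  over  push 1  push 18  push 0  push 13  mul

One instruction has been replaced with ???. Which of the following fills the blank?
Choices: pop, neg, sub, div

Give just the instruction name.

Answer: sub

Derivation:
Stack before ???: [11, 11, 11]
Stack after ???:  [11, 0]
Checking each choice:
  pop: produces [11, 11, 11, 1, 18, 0]
  neg: produces [11, 11, -11, 11, 1, 18, 0]
  sub: MATCH
  div: produces [11, 1, 11, 1, 18, 0]


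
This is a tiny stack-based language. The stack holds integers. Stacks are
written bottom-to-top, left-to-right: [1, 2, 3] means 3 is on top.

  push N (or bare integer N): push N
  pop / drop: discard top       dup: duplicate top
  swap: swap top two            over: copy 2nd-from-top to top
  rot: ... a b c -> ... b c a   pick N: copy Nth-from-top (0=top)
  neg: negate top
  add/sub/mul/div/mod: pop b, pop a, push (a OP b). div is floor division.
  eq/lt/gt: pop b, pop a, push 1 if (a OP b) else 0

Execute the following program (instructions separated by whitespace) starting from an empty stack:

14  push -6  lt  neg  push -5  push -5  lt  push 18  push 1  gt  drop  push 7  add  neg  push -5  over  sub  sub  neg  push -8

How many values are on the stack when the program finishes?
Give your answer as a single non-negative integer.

Answer: 3

Derivation:
After 'push 14': stack = [14] (depth 1)
After 'push -6': stack = [14, -6] (depth 2)
After 'lt': stack = [0] (depth 1)
After 'neg': stack = [0] (depth 1)
After 'push -5': stack = [0, -5] (depth 2)
After 'push -5': stack = [0, -5, -5] (depth 3)
After 'lt': stack = [0, 0] (depth 2)
After 'push 18': stack = [0, 0, 18] (depth 3)
After 'push 1': stack = [0, 0, 18, 1] (depth 4)
After 'gt': stack = [0, 0, 1] (depth 3)
After 'drop': stack = [0, 0] (depth 2)
After 'push 7': stack = [0, 0, 7] (depth 3)
After 'add': stack = [0, 7] (depth 2)
After 'neg': stack = [0, -7] (depth 2)
After 'push -5': stack = [0, -7, -5] (depth 3)
After 'over': stack = [0, -7, -5, -7] (depth 4)
After 'sub': stack = [0, -7, 2] (depth 3)
After 'sub': stack = [0, -9] (depth 2)
After 'neg': stack = [0, 9] (depth 2)
After 'push -8': stack = [0, 9, -8] (depth 3)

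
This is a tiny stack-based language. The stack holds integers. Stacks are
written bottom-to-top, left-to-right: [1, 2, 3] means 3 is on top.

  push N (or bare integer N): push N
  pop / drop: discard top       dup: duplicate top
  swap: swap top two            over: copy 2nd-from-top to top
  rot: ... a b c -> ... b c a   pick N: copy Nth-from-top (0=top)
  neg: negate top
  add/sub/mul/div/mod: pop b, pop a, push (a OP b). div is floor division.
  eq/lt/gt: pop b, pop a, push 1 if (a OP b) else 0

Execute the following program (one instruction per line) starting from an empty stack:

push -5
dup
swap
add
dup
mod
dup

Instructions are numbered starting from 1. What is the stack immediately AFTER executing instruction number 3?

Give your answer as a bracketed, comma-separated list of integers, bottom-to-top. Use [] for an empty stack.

Step 1 ('push -5'): [-5]
Step 2 ('dup'): [-5, -5]
Step 3 ('swap'): [-5, -5]

Answer: [-5, -5]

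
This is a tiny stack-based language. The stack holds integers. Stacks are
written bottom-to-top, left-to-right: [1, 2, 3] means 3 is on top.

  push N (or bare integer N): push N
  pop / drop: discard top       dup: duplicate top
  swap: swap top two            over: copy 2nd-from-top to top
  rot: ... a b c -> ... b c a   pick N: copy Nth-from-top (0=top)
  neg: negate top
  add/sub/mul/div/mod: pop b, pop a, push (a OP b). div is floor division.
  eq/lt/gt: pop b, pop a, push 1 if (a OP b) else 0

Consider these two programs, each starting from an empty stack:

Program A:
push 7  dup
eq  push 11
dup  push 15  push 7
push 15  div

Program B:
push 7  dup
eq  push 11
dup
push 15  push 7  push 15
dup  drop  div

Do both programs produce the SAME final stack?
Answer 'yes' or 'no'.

Answer: yes

Derivation:
Program A trace:
  After 'push 7': [7]
  After 'dup': [7, 7]
  After 'eq': [1]
  After 'push 11': [1, 11]
  After 'dup': [1, 11, 11]
  After 'push 15': [1, 11, 11, 15]
  After 'push 7': [1, 11, 11, 15, 7]
  After 'push 15': [1, 11, 11, 15, 7, 15]
  After 'div': [1, 11, 11, 15, 0]
Program A final stack: [1, 11, 11, 15, 0]

Program B trace:
  After 'push 7': [7]
  After 'dup': [7, 7]
  After 'eq': [1]
  After 'push 11': [1, 11]
  After 'dup': [1, 11, 11]
  After 'push 15': [1, 11, 11, 15]
  After 'push 7': [1, 11, 11, 15, 7]
  After 'push 15': [1, 11, 11, 15, 7, 15]
  After 'dup': [1, 11, 11, 15, 7, 15, 15]
  After 'drop': [1, 11, 11, 15, 7, 15]
  After 'div': [1, 11, 11, 15, 0]
Program B final stack: [1, 11, 11, 15, 0]
Same: yes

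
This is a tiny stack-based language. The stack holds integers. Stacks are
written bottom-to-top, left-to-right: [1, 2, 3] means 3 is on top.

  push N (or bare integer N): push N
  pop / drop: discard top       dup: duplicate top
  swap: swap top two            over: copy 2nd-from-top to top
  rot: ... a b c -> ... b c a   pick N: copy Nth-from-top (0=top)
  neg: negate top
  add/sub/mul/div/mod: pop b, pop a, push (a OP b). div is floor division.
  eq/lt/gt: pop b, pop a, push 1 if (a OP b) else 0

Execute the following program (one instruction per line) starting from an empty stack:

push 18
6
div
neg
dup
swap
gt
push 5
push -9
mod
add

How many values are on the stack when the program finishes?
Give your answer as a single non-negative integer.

After 'push 18': stack = [18] (depth 1)
After 'push 6': stack = [18, 6] (depth 2)
After 'div': stack = [3] (depth 1)
After 'neg': stack = [-3] (depth 1)
After 'dup': stack = [-3, -3] (depth 2)
After 'swap': stack = [-3, -3] (depth 2)
After 'gt': stack = [0] (depth 1)
After 'push 5': stack = [0, 5] (depth 2)
After 'push -9': stack = [0, 5, -9] (depth 3)
After 'mod': stack = [0, -4] (depth 2)
After 'add': stack = [-4] (depth 1)

Answer: 1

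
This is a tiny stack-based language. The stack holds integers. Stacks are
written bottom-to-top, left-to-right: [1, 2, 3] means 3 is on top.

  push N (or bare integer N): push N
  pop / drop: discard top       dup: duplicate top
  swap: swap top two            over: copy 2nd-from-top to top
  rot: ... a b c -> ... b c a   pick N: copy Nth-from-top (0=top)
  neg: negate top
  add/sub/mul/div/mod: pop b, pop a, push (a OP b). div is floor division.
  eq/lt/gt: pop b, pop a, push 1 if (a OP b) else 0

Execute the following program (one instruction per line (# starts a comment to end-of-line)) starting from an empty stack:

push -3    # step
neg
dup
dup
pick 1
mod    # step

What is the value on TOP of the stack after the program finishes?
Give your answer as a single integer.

Answer: 0

Derivation:
After 'push -3': [-3]
After 'neg': [3]
After 'dup': [3, 3]
After 'dup': [3, 3, 3]
After 'pick 1': [3, 3, 3, 3]
After 'mod': [3, 3, 0]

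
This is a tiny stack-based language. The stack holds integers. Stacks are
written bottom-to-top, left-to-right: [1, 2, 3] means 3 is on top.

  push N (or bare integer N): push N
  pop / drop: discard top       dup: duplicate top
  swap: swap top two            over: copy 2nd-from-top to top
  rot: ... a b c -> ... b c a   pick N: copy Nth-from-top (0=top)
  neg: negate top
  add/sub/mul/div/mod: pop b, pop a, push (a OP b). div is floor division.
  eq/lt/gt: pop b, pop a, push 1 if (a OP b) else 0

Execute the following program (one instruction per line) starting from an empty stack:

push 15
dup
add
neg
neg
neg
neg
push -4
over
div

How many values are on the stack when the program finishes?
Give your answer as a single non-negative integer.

After 'push 15': stack = [15] (depth 1)
After 'dup': stack = [15, 15] (depth 2)
After 'add': stack = [30] (depth 1)
After 'neg': stack = [-30] (depth 1)
After 'neg': stack = [30] (depth 1)
After 'neg': stack = [-30] (depth 1)
After 'neg': stack = [30] (depth 1)
After 'push -4': stack = [30, -4] (depth 2)
After 'over': stack = [30, -4, 30] (depth 3)
After 'div': stack = [30, -1] (depth 2)

Answer: 2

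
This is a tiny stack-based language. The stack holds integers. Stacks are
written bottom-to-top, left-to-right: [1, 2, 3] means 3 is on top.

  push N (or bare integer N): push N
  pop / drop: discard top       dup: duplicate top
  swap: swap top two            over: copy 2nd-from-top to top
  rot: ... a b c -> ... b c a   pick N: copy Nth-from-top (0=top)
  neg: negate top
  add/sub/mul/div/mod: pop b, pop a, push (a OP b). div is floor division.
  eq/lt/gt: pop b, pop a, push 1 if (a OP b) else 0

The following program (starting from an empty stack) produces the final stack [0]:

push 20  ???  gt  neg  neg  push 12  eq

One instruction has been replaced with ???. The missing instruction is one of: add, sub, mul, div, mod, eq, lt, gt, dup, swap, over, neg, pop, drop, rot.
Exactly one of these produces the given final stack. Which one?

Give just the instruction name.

Answer: dup

Derivation:
Stack before ???: [20]
Stack after ???:  [20, 20]
The instruction that transforms [20] -> [20, 20] is: dup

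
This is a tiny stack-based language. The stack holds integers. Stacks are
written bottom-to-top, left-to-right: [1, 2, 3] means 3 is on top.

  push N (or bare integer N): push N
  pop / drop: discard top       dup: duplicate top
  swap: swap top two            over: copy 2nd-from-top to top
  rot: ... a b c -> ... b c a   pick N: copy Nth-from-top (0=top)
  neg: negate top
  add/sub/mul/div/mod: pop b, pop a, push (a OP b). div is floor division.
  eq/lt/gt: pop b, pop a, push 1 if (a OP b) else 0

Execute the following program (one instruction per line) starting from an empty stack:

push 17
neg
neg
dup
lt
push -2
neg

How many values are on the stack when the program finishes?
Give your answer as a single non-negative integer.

Answer: 2

Derivation:
After 'push 17': stack = [17] (depth 1)
After 'neg': stack = [-17] (depth 1)
After 'neg': stack = [17] (depth 1)
After 'dup': stack = [17, 17] (depth 2)
After 'lt': stack = [0] (depth 1)
After 'push -2': stack = [0, -2] (depth 2)
After 'neg': stack = [0, 2] (depth 2)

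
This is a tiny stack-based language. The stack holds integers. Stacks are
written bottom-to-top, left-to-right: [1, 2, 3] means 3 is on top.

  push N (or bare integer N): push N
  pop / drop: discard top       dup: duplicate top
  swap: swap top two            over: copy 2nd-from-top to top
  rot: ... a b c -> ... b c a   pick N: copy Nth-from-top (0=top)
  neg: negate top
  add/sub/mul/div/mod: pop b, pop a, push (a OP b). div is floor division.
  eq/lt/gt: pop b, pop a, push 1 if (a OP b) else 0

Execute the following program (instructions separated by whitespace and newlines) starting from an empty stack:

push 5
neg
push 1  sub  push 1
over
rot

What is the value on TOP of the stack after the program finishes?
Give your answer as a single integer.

Answer: -6

Derivation:
After 'push 5': [5]
After 'neg': [-5]
After 'push 1': [-5, 1]
After 'sub': [-6]
After 'push 1': [-6, 1]
After 'over': [-6, 1, -6]
After 'rot': [1, -6, -6]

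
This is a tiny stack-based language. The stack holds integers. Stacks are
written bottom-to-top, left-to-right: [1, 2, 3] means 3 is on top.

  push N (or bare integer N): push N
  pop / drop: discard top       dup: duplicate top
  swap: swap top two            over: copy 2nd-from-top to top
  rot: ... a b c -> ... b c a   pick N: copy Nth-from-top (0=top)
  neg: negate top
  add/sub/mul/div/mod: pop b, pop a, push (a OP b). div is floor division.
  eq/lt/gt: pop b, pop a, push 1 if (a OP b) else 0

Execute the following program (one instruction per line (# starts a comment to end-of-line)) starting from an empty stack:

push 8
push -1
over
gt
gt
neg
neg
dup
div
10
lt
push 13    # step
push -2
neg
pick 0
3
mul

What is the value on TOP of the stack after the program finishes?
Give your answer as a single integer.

After 'push 8': [8]
After 'push -1': [8, -1]
After 'over': [8, -1, 8]
After 'gt': [8, 0]
After 'gt': [1]
After 'neg': [-1]
After 'neg': [1]
After 'dup': [1, 1]
After 'div': [1]
After 'push 10': [1, 10]
After 'lt': [1]
After 'push 13': [1, 13]
After 'push -2': [1, 13, -2]
After 'neg': [1, 13, 2]
After 'pick 0': [1, 13, 2, 2]
After 'push 3': [1, 13, 2, 2, 3]
After 'mul': [1, 13, 2, 6]

Answer: 6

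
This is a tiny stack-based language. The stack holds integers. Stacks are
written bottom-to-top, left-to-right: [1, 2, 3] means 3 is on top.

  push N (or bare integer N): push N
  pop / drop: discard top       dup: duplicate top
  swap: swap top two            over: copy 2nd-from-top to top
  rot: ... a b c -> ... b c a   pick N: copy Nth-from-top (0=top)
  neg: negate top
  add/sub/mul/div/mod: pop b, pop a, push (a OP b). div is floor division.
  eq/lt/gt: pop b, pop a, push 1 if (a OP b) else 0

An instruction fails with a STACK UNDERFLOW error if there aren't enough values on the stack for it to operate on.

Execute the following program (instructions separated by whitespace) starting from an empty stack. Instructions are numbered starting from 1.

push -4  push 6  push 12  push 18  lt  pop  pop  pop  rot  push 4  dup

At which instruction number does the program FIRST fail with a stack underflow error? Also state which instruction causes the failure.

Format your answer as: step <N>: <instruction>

Step 1 ('push -4'): stack = [-4], depth = 1
Step 2 ('push 6'): stack = [-4, 6], depth = 2
Step 3 ('push 12'): stack = [-4, 6, 12], depth = 3
Step 4 ('push 18'): stack = [-4, 6, 12, 18], depth = 4
Step 5 ('lt'): stack = [-4, 6, 1], depth = 3
Step 6 ('pop'): stack = [-4, 6], depth = 2
Step 7 ('pop'): stack = [-4], depth = 1
Step 8 ('pop'): stack = [], depth = 0
Step 9 ('rot'): needs 3 value(s) but depth is 0 — STACK UNDERFLOW

Answer: step 9: rot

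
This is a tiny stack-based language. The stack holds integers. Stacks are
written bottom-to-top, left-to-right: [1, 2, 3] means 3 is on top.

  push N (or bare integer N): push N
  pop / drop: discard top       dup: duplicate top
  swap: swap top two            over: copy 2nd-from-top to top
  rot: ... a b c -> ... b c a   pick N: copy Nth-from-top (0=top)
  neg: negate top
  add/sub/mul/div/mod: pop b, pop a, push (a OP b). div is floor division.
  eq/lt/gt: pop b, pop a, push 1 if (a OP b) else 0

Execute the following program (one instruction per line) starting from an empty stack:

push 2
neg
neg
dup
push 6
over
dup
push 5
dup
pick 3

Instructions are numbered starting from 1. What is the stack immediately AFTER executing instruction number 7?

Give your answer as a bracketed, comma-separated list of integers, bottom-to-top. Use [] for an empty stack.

Answer: [2, 2, 6, 2, 2]

Derivation:
Step 1 ('push 2'): [2]
Step 2 ('neg'): [-2]
Step 3 ('neg'): [2]
Step 4 ('dup'): [2, 2]
Step 5 ('push 6'): [2, 2, 6]
Step 6 ('over'): [2, 2, 6, 2]
Step 7 ('dup'): [2, 2, 6, 2, 2]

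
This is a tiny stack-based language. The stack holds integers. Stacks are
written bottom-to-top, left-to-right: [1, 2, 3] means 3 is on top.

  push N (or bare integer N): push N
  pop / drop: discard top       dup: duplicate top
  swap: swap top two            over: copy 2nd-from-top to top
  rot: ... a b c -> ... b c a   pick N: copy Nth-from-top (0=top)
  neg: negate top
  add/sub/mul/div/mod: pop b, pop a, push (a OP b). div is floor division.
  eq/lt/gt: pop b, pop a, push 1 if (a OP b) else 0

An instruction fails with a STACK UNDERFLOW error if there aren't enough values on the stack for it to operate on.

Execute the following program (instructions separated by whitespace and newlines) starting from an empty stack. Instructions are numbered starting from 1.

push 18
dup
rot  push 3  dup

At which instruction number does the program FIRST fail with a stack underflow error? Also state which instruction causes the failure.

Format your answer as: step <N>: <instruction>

Answer: step 3: rot

Derivation:
Step 1 ('push 18'): stack = [18], depth = 1
Step 2 ('dup'): stack = [18, 18], depth = 2
Step 3 ('rot'): needs 3 value(s) but depth is 2 — STACK UNDERFLOW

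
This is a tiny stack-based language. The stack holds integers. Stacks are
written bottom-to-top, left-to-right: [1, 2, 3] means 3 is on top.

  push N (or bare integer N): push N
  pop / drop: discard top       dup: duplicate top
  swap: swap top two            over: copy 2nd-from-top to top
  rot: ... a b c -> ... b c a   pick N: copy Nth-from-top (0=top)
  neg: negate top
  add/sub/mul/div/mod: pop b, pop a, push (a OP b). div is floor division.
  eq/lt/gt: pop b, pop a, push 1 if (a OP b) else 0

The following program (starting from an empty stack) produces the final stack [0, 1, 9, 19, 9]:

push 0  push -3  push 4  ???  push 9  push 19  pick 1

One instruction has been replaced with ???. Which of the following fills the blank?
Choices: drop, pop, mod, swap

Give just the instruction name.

Answer: mod

Derivation:
Stack before ???: [0, -3, 4]
Stack after ???:  [0, 1]
Checking each choice:
  drop: produces [0, -3, 9, 19, 9]
  pop: produces [0, -3, 9, 19, 9]
  mod: MATCH
  swap: produces [0, 4, -3, 9, 19, 9]


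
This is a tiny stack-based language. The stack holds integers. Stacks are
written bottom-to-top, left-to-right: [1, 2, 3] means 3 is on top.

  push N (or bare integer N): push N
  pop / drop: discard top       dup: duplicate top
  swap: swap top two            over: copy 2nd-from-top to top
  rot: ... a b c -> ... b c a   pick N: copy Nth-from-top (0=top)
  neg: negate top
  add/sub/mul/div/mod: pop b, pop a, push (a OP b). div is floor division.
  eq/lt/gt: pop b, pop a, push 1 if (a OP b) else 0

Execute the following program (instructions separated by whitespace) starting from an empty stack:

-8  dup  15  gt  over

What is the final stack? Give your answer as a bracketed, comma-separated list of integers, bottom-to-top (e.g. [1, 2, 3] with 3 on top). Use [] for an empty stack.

After 'push -8': [-8]
After 'dup': [-8, -8]
After 'push 15': [-8, -8, 15]
After 'gt': [-8, 0]
After 'over': [-8, 0, -8]

Answer: [-8, 0, -8]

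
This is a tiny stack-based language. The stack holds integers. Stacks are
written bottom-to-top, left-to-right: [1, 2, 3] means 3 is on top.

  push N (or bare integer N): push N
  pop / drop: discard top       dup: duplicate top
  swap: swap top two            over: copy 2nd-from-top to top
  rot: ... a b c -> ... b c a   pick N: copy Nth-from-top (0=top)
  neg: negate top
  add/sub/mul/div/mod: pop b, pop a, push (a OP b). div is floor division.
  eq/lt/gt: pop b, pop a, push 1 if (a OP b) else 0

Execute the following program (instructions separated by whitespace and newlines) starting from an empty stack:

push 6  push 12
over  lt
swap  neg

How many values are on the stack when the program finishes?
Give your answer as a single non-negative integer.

Answer: 2

Derivation:
After 'push 6': stack = [6] (depth 1)
After 'push 12': stack = [6, 12] (depth 2)
After 'over': stack = [6, 12, 6] (depth 3)
After 'lt': stack = [6, 0] (depth 2)
After 'swap': stack = [0, 6] (depth 2)
After 'neg': stack = [0, -6] (depth 2)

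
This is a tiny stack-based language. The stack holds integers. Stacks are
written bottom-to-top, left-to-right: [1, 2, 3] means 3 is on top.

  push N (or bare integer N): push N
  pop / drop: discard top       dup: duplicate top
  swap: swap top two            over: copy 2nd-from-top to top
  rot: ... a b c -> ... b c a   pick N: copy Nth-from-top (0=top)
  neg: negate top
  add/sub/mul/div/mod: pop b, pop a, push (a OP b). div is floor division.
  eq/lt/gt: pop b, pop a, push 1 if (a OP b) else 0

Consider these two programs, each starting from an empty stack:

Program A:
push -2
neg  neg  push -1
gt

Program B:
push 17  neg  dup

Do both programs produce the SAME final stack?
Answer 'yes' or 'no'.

Answer: no

Derivation:
Program A trace:
  After 'push -2': [-2]
  After 'neg': [2]
  After 'neg': [-2]
  After 'push -1': [-2, -1]
  After 'gt': [0]
Program A final stack: [0]

Program B trace:
  After 'push 17': [17]
  After 'neg': [-17]
  After 'dup': [-17, -17]
Program B final stack: [-17, -17]
Same: no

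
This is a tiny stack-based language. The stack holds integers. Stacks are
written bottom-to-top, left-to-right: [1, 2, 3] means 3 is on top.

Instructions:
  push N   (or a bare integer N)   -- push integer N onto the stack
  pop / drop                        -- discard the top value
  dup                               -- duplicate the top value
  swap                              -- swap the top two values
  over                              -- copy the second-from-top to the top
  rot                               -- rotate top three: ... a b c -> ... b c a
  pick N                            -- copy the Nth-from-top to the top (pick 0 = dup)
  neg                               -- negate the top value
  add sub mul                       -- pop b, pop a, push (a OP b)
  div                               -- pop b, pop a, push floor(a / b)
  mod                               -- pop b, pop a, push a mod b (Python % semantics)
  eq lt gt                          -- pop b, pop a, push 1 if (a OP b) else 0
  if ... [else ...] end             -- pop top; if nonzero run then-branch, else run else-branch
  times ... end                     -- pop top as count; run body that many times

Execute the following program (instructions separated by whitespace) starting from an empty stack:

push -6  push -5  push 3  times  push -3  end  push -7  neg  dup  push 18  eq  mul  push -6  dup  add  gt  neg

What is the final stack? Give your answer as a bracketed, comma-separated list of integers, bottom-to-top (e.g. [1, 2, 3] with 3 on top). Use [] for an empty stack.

After 'push -6': [-6]
After 'push -5': [-6, -5]
After 'push 3': [-6, -5, 3]
After 'times': [-6, -5]
After 'push -3': [-6, -5, -3]
After 'push -3': [-6, -5, -3, -3]
After 'push -3': [-6, -5, -3, -3, -3]
After 'push -7': [-6, -5, -3, -3, -3, -7]
After 'neg': [-6, -5, -3, -3, -3, 7]
After 'dup': [-6, -5, -3, -3, -3, 7, 7]
After 'push 18': [-6, -5, -3, -3, -3, 7, 7, 18]
After 'eq': [-6, -5, -3, -3, -3, 7, 0]
After 'mul': [-6, -5, -3, -3, -3, 0]
After 'push -6': [-6, -5, -3, -3, -3, 0, -6]
After 'dup': [-6, -5, -3, -3, -3, 0, -6, -6]
After 'add': [-6, -5, -3, -3, -3, 0, -12]
After 'gt': [-6, -5, -3, -3, -3, 1]
After 'neg': [-6, -5, -3, -3, -3, -1]

Answer: [-6, -5, -3, -3, -3, -1]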